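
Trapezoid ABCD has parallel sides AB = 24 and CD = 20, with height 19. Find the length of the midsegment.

The midsegment (median) of a trapezoid connects the midpoints of the non-parallel sides.
Its length is the average of the two bases: (24 + 20) / 2 = 22.

22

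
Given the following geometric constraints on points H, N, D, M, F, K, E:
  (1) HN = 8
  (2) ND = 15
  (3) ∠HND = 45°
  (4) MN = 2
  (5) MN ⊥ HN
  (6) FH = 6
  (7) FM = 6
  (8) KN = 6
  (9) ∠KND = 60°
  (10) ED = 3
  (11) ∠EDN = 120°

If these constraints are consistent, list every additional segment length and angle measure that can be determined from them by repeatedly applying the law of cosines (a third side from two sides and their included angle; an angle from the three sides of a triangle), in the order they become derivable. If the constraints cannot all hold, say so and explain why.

The constraints are consistent. Derivable facts, in order:
After 1 step:
- DK = 3·√19
- HD ≈ 10.92
- HM = 2·√17
- NE = 3·√31
After 2 steps:
- ∠DEN = 51.05°
- ∠DHN = 103.81°
- ∠DKN = 96.59°
- ∠DNE = 8.95°
- ∠FHM = 46.59°
- ∠FMH = 46.59°
- ∠HDN = 31.19°
- ∠HFM = 86.82°
- ∠HMN = 75.96°
- ∠KDN = 23.41°
- ∠MHN = 14.04°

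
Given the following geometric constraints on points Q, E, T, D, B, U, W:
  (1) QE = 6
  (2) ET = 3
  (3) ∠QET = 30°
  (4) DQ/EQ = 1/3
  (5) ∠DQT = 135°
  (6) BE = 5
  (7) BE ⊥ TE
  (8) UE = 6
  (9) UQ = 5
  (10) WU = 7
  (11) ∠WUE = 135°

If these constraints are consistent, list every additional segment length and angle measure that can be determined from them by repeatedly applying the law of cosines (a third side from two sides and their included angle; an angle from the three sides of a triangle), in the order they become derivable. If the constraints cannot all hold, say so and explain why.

The constraints are consistent. Derivable facts, in order:
After 1 step:
- EW ≈ 12.02
- QT ≈ 3.72
- TB = √34
- ∠EQU = 65.38°
- ∠EUQ = 65.38°
- ∠QEU = 49.25°
After 2 steps:
- TD ≈ 5.32
- ∠BTE = 59.04°
- ∠EBT = 30.96°
- ∠EQT = 23.79°
- ∠ETQ = 126.21°
- ∠EWU = 20.68°
- ∠UEW = 24.32°
After 3 steps:
- ∠DTQ = 15.41°
- ∠QDT = 29.59°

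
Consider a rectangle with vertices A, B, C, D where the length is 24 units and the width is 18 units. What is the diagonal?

A rectangle's diagonal splits it into two right triangles, with the diagonal as the hypotenuse.
By the Pythagorean theorem, d^2 = 24^2 + 18^2 = 900.
Therefore d = sqrt(900) = 30.

30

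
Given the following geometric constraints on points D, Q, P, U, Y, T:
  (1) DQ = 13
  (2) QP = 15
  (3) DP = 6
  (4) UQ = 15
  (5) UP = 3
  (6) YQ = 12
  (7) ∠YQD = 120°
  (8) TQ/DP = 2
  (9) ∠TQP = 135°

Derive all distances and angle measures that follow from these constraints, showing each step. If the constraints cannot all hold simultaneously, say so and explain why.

The constraints are consistent.

From the given relations:
  TQ = 2·DP = 2·6 = 12

Step 1: From DQ = 13, QY = 12, and ∠DQY = 120°, by the law of cosines:
  DY² = DQ² + QY² - 2·DQ·QY·cos(120°) = 169 + 144 + 156 = 469
  DY ≈ 21.66

Step 2: From PQ = 15, QT = 12, and ∠PQT = 135°, by the law of cosines:
  PT² = PQ² + QT² - 2·PQ·QT·cos(135°) = 225 + 144 + 254.6 = 623.6
  PT ≈ 24.97

Step 3: From DP = 6, DQ = 13, PQ = 15, by the inverse law of cosines:
  cos(∠PDQ) = (DP² + DQ² - PQ²) / (2·DP·DQ)
  ∠PDQ = 97.37°

Step 4: From QD = 13, QP = 15, DP = 6, by the inverse law of cosines:
  cos(∠DQP) = (QD² + QP² - DP²) / (2·QD·QP)
  ∠DQP = 23.37°

Step 5: From QP = 15, QU = 15, PU = 3, by the inverse law of cosines:
  cos(∠PQU) = (QP² + QU² - PU²) / (2·QP·QU)
  ∠PQU = 11.48°

Step 6: From PD = 6, PQ = 15, DQ = 13, by the inverse law of cosines:
  cos(∠DPQ) = (PD² + PQ² - DQ²) / (2·PD·PQ)
  ∠DPQ = 59.26°

Step 7: From PQ = 15, PU = 3, QU = 15, by the inverse law of cosines:
  cos(∠QPU) = (PQ² + PU² - QU²) / (2·PQ·PU)
  ∠QPU = 84.26°

Step 8: From UP = 3, UQ = 15, PQ = 15, by the inverse law of cosines:
  cos(∠PUQ) = (UP² + UQ² - PQ²) / (2·UP·UQ)
  ∠PUQ = 84.26°

Step 9: From DQ = 13, DY = 21.66, QY = 12, by the inverse law of cosines:
  cos(∠QDY) = (DQ² + DY² - QY²) / (2·DQ·DY)
  ∠QDY = 28.68°

Step 10: From PQ = 15, PT = 24.97, QT = 12, by the inverse law of cosines:
  cos(∠QPT) = (PQ² + PT² - QT²) / (2·PQ·PT)
  ∠QPT = 19.86°

Step 11: From YD = 21.66, YQ = 12, DQ = 13, by the inverse law of cosines:
  cos(∠DYQ) = (YD² + YQ² - DQ²) / (2·YD·YQ)
  ∠DYQ = 31.32°

Step 12: From TP = 24.97, TQ = 12, PQ = 15, by the inverse law of cosines:
  cos(∠PTQ) = (TP² + TQ² - PQ²) / (2·TP·TQ)
  ∠PTQ = 25.14°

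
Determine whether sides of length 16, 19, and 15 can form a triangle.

Yes.
The triangle inequality requires that the sum of any two sides exceeds the third.
Here 15 + 16 = 31 > 19, so the condition is met.

Yes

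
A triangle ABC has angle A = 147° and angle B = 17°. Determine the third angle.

By the triangle angle sum property, the three interior angles of any triangle add up to 180°.
We know angle A = 147° and angle B = 17°, so their sum is 164°.
Therefore angle C = 180° - 164° = 16°.

16 degrees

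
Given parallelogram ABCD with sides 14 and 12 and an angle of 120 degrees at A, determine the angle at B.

Opposite sides of a parallelogram are parallel, so consecutive angles form co-interior angles on a transversal.
Co-interior angles sum to 180°, giving angle B = 180 - 120 = 60 degrees.

60 degrees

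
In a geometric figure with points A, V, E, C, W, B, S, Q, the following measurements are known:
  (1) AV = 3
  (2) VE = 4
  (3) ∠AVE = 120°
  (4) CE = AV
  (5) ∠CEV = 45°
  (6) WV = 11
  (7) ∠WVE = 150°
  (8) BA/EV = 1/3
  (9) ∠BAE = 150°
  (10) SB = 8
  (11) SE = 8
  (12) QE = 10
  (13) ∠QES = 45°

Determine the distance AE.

Step 1: By the law of cosines on triangle AVE: AE² = 3² + 4² − 2·3·4·cos(120°) = 37, so AE = √37.

Therefore, the length of AE = √37.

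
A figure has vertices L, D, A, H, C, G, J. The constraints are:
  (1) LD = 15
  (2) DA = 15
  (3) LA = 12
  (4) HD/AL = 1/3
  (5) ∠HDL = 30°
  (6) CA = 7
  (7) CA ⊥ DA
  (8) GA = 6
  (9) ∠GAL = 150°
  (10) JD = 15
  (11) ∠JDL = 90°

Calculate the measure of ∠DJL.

Step 1: By the law of cosines on triangle JDL: JL² = 15² + 15² − 2·15·15·cos(90°) = 450, so JL = 15·√2.
Step 2: By the inverse law of cosines on triangle DJL: cos(∠DJL) = (15² + (15·√2)² − 15²) / (2·15·15·√2) = 450/636.4 = 0.7071, so ∠DJL = 45°.

Therefore, the measure of angle ∠DJL = 45°.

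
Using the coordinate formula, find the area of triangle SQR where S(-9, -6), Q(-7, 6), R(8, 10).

The Shoelace formula computes the area from vertex coordinates by summing cross products.
For vertices (-9,-6), (-7,6), (8,10):
Signed sum = -9*6 - -7*-6 + -7*10 - 8*6 + 8*-6 - -9*10
= -96 + -118 + 42 = -172
Area = (1/2)|-172| = 86.

86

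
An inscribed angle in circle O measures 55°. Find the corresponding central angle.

By the inscribed angle theorem, the central angle is twice the inscribed angle.
Central angle = 2 × 55° = 110°

110°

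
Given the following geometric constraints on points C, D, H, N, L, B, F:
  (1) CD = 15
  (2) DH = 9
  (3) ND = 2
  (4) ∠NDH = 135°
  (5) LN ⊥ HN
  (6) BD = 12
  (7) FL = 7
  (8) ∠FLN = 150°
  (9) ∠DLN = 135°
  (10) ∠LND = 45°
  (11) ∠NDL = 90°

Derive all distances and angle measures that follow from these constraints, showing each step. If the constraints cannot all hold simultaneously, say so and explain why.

These constraints are not satisfiable: (9), (10) and (11) are the three interior angles of triangle DLN, which must sum to 180°, but 135° + 45° + 90° = 270°. No planar figure meets all of them, so nothing further can be derived.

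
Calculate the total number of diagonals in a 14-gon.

Each of the 14 vertices connects to 11 non-adjacent vertices via diagonals.
Total connections = 14 × 11 = 154, but each diagonal is counted twice.
Number of diagonals = 154 / 2 = 77.

77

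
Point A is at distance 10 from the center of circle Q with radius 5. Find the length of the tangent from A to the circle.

tangent = √(d² - r²) = √(10² - 5²) = √(100 - 25) = √75 = 5*sqrt(3)

5*sqrt(3)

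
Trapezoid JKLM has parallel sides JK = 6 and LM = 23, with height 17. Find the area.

Area of a trapezoid = (base1 + base2) * height / 2
Area = (6 + 23) * 17 / 2
Area = 29 * 17 / 2
Area = 493 / 2
Area = 493/2

493/2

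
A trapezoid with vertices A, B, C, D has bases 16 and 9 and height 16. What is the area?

Area = (16 + 9) * 16 / 2 = 400 / 2 = 200

200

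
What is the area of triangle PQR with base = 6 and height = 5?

A triangle's area is half the area of a rectangle with the same base and height.
Area = (1/2) * 6 * 5 = 15.

15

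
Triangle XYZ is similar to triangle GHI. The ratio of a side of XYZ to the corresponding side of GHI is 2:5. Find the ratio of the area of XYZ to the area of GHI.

Area scales with the square of linear dimensions. If every length is multiplied by 2/5, then the area is multiplied by (2/5)^2 = 4/25.
The area ratio is 4:25.

4:25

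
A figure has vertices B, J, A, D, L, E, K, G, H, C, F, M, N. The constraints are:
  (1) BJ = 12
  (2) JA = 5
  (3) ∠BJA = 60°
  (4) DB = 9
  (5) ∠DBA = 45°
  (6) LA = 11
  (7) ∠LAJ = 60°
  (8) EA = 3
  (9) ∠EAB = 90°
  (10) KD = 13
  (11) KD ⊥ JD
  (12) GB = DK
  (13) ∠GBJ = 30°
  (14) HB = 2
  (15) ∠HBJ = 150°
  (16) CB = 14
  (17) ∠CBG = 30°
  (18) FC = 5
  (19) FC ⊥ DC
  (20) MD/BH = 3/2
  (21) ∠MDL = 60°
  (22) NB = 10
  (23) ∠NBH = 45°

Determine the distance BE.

Step 1: By the law of cosines on triangle BJA: BA² = 12² + 5² − 2·12·5·cos(60°) = 109, so BA = √109.
Step 2: By the law of cosines on triangle BAE: BE² = √109² + 3² − 2·√109·3·cos(90°) = 118, so BE = √118.

Therefore, the length of BE = √118.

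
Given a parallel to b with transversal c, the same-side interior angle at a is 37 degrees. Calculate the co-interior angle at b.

Co-interior (same-side interior) angles are between the parallel lines on the same side of the transversal.
Unlike corresponding or alternate interior angles, they are supplementary rather than equal.
So the angle = 180 - 37 = 143 degrees.

143 degrees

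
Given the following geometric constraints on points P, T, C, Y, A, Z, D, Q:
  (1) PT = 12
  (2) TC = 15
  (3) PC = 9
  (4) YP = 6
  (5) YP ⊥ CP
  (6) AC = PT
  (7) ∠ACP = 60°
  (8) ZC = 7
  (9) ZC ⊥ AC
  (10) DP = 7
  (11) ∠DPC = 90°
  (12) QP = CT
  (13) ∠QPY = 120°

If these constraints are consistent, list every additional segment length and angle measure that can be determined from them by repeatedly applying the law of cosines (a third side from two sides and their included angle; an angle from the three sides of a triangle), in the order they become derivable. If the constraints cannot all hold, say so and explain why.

The constraints are consistent. Derivable facts, in order:
After 1 step:
- AZ = √193
- CD = √130
- CY = 3·√13
- PA = 3·√13
- YQ = 3·√39
- ∠CPT = 90°
- ∠CTP = 36.87°
- ∠PCT = 53.13°
After 2 steps:
- ∠APC = 73.9°
- ∠AZC = 59.74°
- ∠CAP = 46.1°
- ∠CAZ = 30.26°
- ∠CDP = 52.13°
- ∠CYP = 56.31°
- ∠DCP = 37.87°
- ∠PCY = 33.69°
- ∠PQY = 16.1°
- ∠PYQ = 43.9°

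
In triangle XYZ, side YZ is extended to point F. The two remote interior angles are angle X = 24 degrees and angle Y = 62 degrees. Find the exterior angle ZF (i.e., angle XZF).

By the exterior angle theorem, an exterior angle of a triangle equals the sum of the two remote interior angles.
Exterior angle = angle X + angle Y
Exterior angle = 24 + 62 = 86 degrees

86 degrees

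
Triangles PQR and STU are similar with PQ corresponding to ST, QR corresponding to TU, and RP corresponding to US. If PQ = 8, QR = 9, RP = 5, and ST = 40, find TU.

k = 40/8 = 5. TU = 5 * 9 = 45.

45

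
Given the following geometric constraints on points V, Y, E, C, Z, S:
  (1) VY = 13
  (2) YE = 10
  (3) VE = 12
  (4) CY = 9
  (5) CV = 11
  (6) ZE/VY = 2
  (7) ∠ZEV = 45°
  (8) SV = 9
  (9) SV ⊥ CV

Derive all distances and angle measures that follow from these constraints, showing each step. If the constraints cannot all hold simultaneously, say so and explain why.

The constraints are consistent.

From the given relations:
  ZE = 2·VY = 2·13 = 26

Step 1: From VE = 12, EZ = 26, and ∠VEZ = 45°, by the law of cosines:
  VZ² = VE² + EZ² - 2·VE·EZ·cos(45°) = 144 + 676 - 441.2 = 378.8
  VZ ≈ 19.46

Step 2: From CV = 11, VS = 9, and ∠CVS = 90°, by the law of cosines:
  CS² = CV² + VS² - 2·CV·VS·cos(90°) = 121 + 81 - 0 = 202
  CS ≈ 14.21

Step 3: From VC = 11, VY = 13, CY = 9, by the inverse law of cosines:
  cos(∠CVY) = (VC² + VY² - CY²) / (2·VC·VY)
  ∠CVY = 43.05°

Step 4: From VE = 12, VY = 13, EY = 10, by the inverse law of cosines:
  cos(∠EVY) = (VE² + VY² - EY²) / (2·VE·VY)
  ∠EVY = 46.95°

Step 5: From YC = 9, YV = 13, CV = 11, by the inverse law of cosines:
  cos(∠CYV) = (YC² + YV² - CV²) / (2·YC·YV)
  ∠CYV = 56.54°

Step 6: From YE = 10, YV = 13, EV = 12, by the inverse law of cosines:
  cos(∠EYV) = (YE² + YV² - EV²) / (2·YE·YV)
  ∠EYV = 61.26°

Step 7: From EV = 12, EY = 10, VY = 13, by the inverse law of cosines:
  cos(∠VEY) = (EV² + EY² - VY²) / (2·EV·EY)
  ∠VEY = 71.79°

Step 8: From CV = 11, CY = 9, VY = 13, by the inverse law of cosines:
  cos(∠VCY) = (CV² + CY² - VY²) / (2·CV·CY)
  ∠VCY = 80.41°

Step 9: From VE = 12, VZ = 19.46, EZ = 26, by the inverse law of cosines:
  cos(∠EVZ) = (VE² + VZ² - EZ²) / (2·VE·VZ)
  ∠EVZ = 109.15°

Step 10: From CS = 14.21, CV = 11, SV = 9, by the inverse law of cosines:
  cos(∠SCV) = (CS² + CV² - SV²) / (2·CS·CV)
  ∠SCV = 39.29°

Step 11: From ZE = 26, ZV = 19.46, EV = 12, by the inverse law of cosines:
  cos(∠EZV) = (ZE² + ZV² - EV²) / (2·ZE·ZV)
  ∠EZV = 25.85°

Step 12: From SC = 14.21, SV = 9, CV = 11, by the inverse law of cosines:
  cos(∠CSV) = (SC² + SV² - CV²) / (2·SC·SV)
  ∠CSV = 50.71°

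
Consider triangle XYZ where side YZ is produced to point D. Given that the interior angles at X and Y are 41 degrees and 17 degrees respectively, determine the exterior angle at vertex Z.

The interior angle at Z is 180 - 41 - 17 = 122 degrees.
The exterior angle and interior angle at Z are supplementary:
Exterior angle = 180 - 122 = 58 degrees.

58 degrees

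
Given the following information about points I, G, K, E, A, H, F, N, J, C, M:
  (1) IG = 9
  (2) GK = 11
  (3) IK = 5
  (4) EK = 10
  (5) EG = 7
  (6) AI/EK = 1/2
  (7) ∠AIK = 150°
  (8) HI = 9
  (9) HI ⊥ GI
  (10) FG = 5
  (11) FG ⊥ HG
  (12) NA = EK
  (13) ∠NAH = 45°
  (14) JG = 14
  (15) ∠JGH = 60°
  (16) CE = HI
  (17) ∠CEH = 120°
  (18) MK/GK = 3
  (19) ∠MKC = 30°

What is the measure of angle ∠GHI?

Step 1: By the law of cosines on triangle HIG: HG² = 9² + 9² − 2·9·9·cos(90°) = 162, so HG = 9·√2.
Step 2: By the inverse law of cosines on triangle GHI: cos(∠GHI) = ((9·√2)² + 9² − 9²) / (2·9·√2·9) = 162/229.1 = 0.7071, so ∠GHI = 45°.

Therefore, the measure of angle ∠GHI = 45°.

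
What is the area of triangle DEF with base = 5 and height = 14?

A triangle's area is half the area of a rectangle with the same base and height.
Area = (1/2) * 5 * 14 = 35.

35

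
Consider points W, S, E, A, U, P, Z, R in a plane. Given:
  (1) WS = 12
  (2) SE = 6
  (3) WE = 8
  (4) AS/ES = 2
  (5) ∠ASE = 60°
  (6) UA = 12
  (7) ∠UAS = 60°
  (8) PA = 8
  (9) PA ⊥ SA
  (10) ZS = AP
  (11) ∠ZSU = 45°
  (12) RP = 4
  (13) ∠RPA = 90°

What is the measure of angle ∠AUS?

From the given relations: AS = 2·ES = 2·6 = 12.
Step 1: By the law of cosines on triangle UAS: US² = 12² + 12² − 2·12·12·cos(60°) = 144, so US = 12.
Step 2: By the inverse law of cosines on triangle AUS: cos(∠AUS) = (12² + 12² − 12²) / (2·12·12) = 144/288 = 0.5, so ∠AUS = 60°.

Therefore, the measure of angle ∠AUS = 60°.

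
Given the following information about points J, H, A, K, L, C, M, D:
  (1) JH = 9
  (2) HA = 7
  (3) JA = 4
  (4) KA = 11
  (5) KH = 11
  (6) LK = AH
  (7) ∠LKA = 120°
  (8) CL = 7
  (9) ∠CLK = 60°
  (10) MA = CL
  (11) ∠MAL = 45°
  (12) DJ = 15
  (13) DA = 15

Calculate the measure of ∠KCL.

From the given relations: LK = AH = 7.
Step 1: By the law of cosines on triangle CLK: CK² = 7² + 7² − 2·7·7·cos(60°) = 49, so CK = 7.
Step 2: By the inverse law of cosines on triangle KCL: cos(∠KCL) = (7² + 7² − 7²) / (2·7·7) = 49/98 = 0.5, so ∠KCL = 60°.

Therefore, the measure of angle ∠KCL = 60°.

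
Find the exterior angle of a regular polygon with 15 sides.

Each exterior angle of a regular n-gon is 360 / n.
For n = 15: 360 / 15 = 24 degrees.

24 degrees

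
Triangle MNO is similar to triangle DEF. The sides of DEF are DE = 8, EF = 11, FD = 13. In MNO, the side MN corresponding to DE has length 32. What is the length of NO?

Since the triangles are similar, the ratio of corresponding sides is constant.
Scale factor k = MN / DE = 32 / 8 = 4
NO = k * EF = 4 * 11 = 44

44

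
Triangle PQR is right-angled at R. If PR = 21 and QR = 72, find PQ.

In a right triangle, the square of the hypotenuse equals the sum of the squares of the two legs.
The legs are 21 and 72, so the hypotenuse = sqrt(441 + 5184) = sqrt(5625) = 75.

75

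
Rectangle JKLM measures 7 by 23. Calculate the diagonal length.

Using the Pythagorean theorem:
d² = 7² + 23² = 49 + 529 = 578
d = sqrt(578) = 17*sqrt(2)

17*sqrt(2)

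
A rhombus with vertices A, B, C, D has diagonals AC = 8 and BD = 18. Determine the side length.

In a rhombus, the diagonals bisect each other perpendicularly, creating four congruent right triangles.
Each triangle has legs 4 (half of 8) and 9 (half of 18).
The hypotenuse of each right triangle is a side of the rhombus:
side = sqrt(4^2 + 9^2) = sqrt(97)

sqrt(97)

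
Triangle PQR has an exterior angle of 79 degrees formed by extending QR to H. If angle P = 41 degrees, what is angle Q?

angle Q = 79 - 41 = 38 degrees (exterior angle theorem).

38 degrees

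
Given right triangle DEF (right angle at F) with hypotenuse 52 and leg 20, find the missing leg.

Rearranging the Pythagorean theorem to solve for the unknown leg:
leg^2 = hypotenuse^2 - known_leg^2 = 2704 - 400 = 2304
leg = sqrt(2304) = 48.

48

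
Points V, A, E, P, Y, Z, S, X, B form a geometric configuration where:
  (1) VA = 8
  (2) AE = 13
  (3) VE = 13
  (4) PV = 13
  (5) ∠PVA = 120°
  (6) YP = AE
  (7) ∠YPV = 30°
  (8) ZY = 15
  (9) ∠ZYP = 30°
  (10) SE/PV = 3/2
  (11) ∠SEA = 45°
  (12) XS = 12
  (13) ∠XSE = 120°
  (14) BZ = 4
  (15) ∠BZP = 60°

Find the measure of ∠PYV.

From the given relations: YP = AE = 13.
Step 1: By the law of cosines on triangle YPV: YV² = 13² + 13² − 2·13·13·cos(30°) = 45.28, so YV ≈ 6.73.
Step 2: By the inverse law of cosines on triangle PYV: cos(∠PYV) = (13² + 6.73² − 13²) / (2·13·6.73) = 45.28/174.96 = 0.2588, so ∠PYV = 75°.

Therefore, the measure of angle ∠PYV = 75°.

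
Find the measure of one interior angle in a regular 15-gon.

Each interior angle of a regular n-gon is (n - 2) * 180 / n.
For n = 15: (15 - 2) * 180 / 15 = 2340/15 = 156 degrees.

156 degrees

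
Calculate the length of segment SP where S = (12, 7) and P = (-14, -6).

d = sqrt((-14 - 12)^2 + (-6 - 7)^2)
d = sqrt(-26^2 + -13^2)
d = sqrt(676 + 169)
d = sqrt(845) = 13*sqrt(5)

13*sqrt(5)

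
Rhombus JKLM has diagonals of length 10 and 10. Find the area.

The diagonals of a rhombus divide it into four right triangles.
Each triangle has legs 10/ 2 = 5 and 10/2 = 5, so each has area (1/2)*5*5 = 25/2.
Four such triangles give total area = (d1 * d2) / 2 = 50.

50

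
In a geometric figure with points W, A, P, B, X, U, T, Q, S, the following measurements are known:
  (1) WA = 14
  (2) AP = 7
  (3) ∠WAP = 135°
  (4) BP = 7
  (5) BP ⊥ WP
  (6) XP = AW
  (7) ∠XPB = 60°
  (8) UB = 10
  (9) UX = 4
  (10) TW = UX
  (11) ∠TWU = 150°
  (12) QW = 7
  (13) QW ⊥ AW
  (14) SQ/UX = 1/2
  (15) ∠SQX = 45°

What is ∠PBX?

From the given relations: XP = AW = 14.
Step 1: By the law of cosines on triangle BPX: BX² = 7² + 14² − 2·7·14·cos(60°) = 147, so BX = 7·√3.
Step 2: By the inverse law of cosines on triangle PBX: cos(∠PBX) = (7² + (7·√3)² − 14²) / (2·7·7·√3) = 0/169.74 = 0, so ∠PBX = 90°.

Therefore, the measure of angle ∠PBX = 90°.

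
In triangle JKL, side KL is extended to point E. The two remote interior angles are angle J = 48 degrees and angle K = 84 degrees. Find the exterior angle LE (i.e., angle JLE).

Exterior angle = 48 + 84 = 132 degrees (exterior angle theorem).

132 degrees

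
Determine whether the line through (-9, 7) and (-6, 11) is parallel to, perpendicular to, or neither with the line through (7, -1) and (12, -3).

Slope of line 1: m1 = (11 - 7)/(-6 - -9) = 4/3 = 4/3
Slope of line 2: m2 = (-3 - -1)/(12 - 7) = -2/5 = -2/5
m1 != m2 and m1*m2 = -8/15 != -1. Neither.

Neither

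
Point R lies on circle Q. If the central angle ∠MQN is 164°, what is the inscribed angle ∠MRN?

Inscribed angle = 164° / 2 = 82° (inscribed angle theorem).

82°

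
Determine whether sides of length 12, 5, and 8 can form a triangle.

Sort the sides: 5, 8, 12.
It suffices to check that the sum of the two smallest exceeds the largest:
5 + 8 = 13 > 12. ✓
Yes, a valid triangle can be formed.

Yes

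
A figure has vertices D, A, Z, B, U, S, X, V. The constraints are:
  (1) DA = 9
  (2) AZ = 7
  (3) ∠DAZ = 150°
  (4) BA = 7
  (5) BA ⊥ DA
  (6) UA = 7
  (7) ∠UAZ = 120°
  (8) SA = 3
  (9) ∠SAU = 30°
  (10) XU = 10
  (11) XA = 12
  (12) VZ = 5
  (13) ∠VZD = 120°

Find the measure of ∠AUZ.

Step 1: By the law of cosines on triangle UAZ: UZ² = 7² + 7² − 2·7·7·cos(120°) = 147, so UZ = 7·√3.
Step 2: By the inverse law of cosines on triangle AUZ: cos(∠AUZ) = (7² + (7·√3)² − 7²) / (2·7·7·√3) = 147/169.74 = 0.866, so ∠AUZ = 30°.

Therefore, the measure of angle ∠AUZ = 30°.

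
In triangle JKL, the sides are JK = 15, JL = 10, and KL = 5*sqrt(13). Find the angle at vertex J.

When all three sides of a triangle are known, the law of cosines can be rearranged to find any angle.
cos(C) = (a² + b² - c²) / (2ab) gives cos(J) = 0.
Taking the inverse cosine: J = 90°.

90°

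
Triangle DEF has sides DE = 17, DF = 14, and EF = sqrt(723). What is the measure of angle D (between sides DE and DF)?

When all three sides of a triangle are known, the law of cosines can be rearranged to find any angle.
cos(C) = (a² + b² - c²) / (2ab) gives cos(D) = -1/2.
Taking the inverse cosine: D = 120°.

120°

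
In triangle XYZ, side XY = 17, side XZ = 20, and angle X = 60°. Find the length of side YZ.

When two sides and the included angle are known, the law of cosines gives the third side.
c^2 = a^2 + b^2 - 2ab cos(C) generalizes the Pythagorean theorem to non-right triangles.
Here: YZ^2 = 289 + 400 - 680*(1/2) = 349
YZ = sqrt(349)

sqrt(349)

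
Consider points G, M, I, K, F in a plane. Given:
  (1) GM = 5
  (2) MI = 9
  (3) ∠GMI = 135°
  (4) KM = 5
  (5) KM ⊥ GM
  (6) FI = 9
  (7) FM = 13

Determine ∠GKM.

Step 1: By the law of cosines on triangle KMG: KG² = 5² + 5² − 2·5·5·cos(90°) = 50, so KG = 5·√2.
Step 2: By the inverse law of cosines on triangle GKM: cos(∠GKM) = ((5·√2)² + 5² − 5²) / (2·5·√2·5) = 50/70.71 = 0.7071, so ∠GKM = 45°.

Therefore, the measure of angle ∠GKM = 45°.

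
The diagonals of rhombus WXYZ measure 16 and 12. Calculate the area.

The diagonals of a rhombus divide it into four right triangles.
Each triangle has legs 16/ 2 = 8 and 12/2 = 6, so each has area (1/2)*8*6 = 24.
Four such triangles give total area = (d1 * d2) / 2 = 96.

96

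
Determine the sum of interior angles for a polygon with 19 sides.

The sum of interior angles of an n-sided polygon is (n - 2) * 180.
For n = 19: (19 - 2) * 180 = 17 * 180 = 3060 degrees.

3060 degrees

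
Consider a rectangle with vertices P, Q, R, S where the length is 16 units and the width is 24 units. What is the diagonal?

d = sqrt(16^2 + 24^2) = sqrt(832) = 8*sqrt(13)

8*sqrt(13)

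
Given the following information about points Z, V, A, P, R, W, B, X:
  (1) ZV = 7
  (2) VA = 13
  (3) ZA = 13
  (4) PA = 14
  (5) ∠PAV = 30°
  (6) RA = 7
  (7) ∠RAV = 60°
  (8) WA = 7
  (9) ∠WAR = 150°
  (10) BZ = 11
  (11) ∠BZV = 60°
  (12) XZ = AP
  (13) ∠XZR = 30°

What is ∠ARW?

Step 1: By the law of cosines on triangle RAW: RW² = 7² + 7² − 2·7·7·cos(150°) = 182.87, so RW ≈ 13.52.
Step 2: By the inverse law of cosines on triangle ARW: cos(∠ARW) = (7² + 13.52² − 7²) / (2·7·13.52) = 182.87/189.32 = 0.9659, so ∠ARW = 15°.

Therefore, the measure of angle ∠ARW = 15°.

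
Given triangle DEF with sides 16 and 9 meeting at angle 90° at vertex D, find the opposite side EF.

By the law of cosines: EF^2 = DE^2 + DF^2 - 2*DE*DF*cos(D)
EF^2 = 16^2 + 9^2 - 2*16*9*cos(90°)
EF^2 = 256 + 81 - 288*(0)
EF^2 = 337
EF = sqrt(337)

sqrt(337)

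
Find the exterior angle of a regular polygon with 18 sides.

Each exterior angle of a regular n-gon is 360 / n.
For n = 18: 360 / 18 = 20 degrees.

20 degrees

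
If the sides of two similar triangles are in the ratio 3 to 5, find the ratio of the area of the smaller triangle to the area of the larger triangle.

Area scales with the square of linear dimensions. If every length is multiplied by 3/5, then the area is multiplied by (3/5)^2 = 9/25.
The area ratio is 9:25.

9:25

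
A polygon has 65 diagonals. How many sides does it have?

Using d = n(n - 3)/2, we solve 65 = n(n - 3)/2.
So n(n - 3) = 130.
Testing n = 13: 13 * 10 = 130 = 130. Correct.
The polygon has 13 sides.

13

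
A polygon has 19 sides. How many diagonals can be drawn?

Each of the 19 vertices connects to 16 non-adjacent vertices via diagonals.
Total connections = 19 × 16 = 304, but each diagonal is counted twice.
Number of diagonals = 304 / 2 = 152.

152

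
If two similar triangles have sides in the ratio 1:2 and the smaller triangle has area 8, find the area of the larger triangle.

The ratio of areas of similar triangles = (side ratio)^2.
Side ratio = 1:2, so area ratio = 1:4.
Area of the larger triangle / Area of the smaller triangle = 4/1
Area of the larger triangle = 8 * 4/1 = 32

32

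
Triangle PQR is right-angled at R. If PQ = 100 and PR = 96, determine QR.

By the Pythagorean theorem: QR^2 = PQ^2 - PR^2
QR^2 = 100^2 - 96^2 = 10000 - 9216 = 784
QR = sqrt(784) = 28

28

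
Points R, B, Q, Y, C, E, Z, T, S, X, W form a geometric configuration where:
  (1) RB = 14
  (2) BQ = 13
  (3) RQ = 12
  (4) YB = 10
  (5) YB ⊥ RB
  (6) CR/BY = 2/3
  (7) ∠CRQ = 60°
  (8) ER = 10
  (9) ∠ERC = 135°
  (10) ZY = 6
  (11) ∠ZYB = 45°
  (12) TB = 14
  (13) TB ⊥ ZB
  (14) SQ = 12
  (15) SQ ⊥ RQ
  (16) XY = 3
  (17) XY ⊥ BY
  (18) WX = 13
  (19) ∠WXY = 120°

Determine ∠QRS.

Step 1: By the law of cosines on triangle RQS: RS² = 12² + 12² − 2·12·12·cos(90°) = 288, so RS = 12·√2.
Step 2: By the inverse law of cosines on triangle QRS: cos(∠QRS) = (12² + (12·√2)² − 12²) / (2·12·12·√2) = 288/407.29 = 0.7071, so ∠QRS = 45°.

Therefore, the measure of angle ∠QRS = 45°.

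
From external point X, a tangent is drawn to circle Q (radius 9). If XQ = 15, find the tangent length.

Let T be the point of tangency. Then QT ⊥ XT (radius ⊥ tangent).
In right triangle QTX: QX² = QT² + XT²
15² = 9² + XT²
XT² = 144, XT = 12

12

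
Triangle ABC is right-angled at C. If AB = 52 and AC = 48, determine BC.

By the Pythagorean theorem: BC^2 = AB^2 - AC^2
BC^2 = 52^2 - 48^2 = 2704 - 2304 = 400
BC = sqrt(400) = 20

20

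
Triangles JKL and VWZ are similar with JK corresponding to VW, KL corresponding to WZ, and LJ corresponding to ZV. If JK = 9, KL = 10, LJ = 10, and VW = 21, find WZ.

k = 21/9 = 7/3. WZ = 7/3 * 10 = 70/3.

70/3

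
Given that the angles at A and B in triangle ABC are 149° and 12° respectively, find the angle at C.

angle C = 180 - 149 - 12 = 19 degrees.

19 degrees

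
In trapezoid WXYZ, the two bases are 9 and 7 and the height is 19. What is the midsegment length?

midsegment = (9 + 7) / 2 = 16 / 2 = 8

8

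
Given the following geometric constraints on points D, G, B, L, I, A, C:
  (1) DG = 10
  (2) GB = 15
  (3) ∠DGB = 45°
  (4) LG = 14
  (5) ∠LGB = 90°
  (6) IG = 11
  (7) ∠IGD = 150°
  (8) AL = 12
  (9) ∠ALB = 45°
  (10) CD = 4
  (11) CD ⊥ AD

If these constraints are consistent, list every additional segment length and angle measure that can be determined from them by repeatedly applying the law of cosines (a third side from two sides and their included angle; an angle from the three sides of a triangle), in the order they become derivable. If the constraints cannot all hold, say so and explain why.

The constraints are consistent. Derivable facts, in order:
After 1 step:
- BL ≈ 20.52
- DB ≈ 10.62
- DI ≈ 20.29
After 2 steps:
- BA ≈ 14.72
- ∠BDG = 93.27°
- ∠BLG = 46.97°
- ∠DBG = 41.73°
- ∠DIG = 14.27°
- ∠GBL = 43.03°
- ∠GDI = 15.73°
After 3 steps:
- ∠ABL = 35.19°
- ∠BAL = 99.81°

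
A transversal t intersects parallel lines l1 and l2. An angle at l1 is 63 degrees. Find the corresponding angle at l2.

When a transversal crosses parallel lines, angles in the same position at each intersection are called corresponding angles.
These are always equal, so the answer is 63 degrees.

63 degrees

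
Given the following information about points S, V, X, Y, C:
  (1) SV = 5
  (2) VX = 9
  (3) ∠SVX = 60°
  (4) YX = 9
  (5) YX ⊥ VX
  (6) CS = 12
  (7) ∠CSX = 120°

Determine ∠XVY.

Step 1: By the law of cosines on triangle VXY: VY² = 9² + 9² − 2·9·9·cos(90°) = 162, so VY = 9·√2.
Step 2: By the inverse law of cosines on triangle XVY: cos(∠XVY) = (9² + (9·√2)² − 9²) / (2·9·9·√2) = 162/229.1 = 0.7071, so ∠XVY = 45°.

Therefore, the measure of angle ∠XVY = 45°.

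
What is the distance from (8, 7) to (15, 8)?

d = sqrt((7)^2 + (1)^2) = sqrt(50) = 5*sqrt(2)

5*sqrt(2)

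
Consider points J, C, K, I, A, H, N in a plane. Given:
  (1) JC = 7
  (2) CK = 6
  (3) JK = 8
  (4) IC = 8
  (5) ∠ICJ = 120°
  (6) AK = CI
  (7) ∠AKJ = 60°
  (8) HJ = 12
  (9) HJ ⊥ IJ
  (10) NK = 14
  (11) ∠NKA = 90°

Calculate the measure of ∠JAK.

From the given relations: AK = CI = 8.
Step 1: By the law of cosines on triangle AKJ: AJ² = 8² + 8² − 2·8·8·cos(60°) = 64, so AJ = 8.
Step 2: By the inverse law of cosines on triangle JAK: cos(∠JAK) = (8² + 8² − 8²) / (2·8·8) = 64/128 = 0.5, so ∠JAK = 60°.

Therefore, the measure of angle ∠JAK = 60°.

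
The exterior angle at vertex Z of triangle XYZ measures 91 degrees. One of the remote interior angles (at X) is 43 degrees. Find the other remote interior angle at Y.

The exterior angle theorem states that an exterior angle equals the sum of the two non-adjacent interior angles.
So 91 = 43 + angle Y, which gives angle Y = 91 - 43 = 48 degrees.

48 degrees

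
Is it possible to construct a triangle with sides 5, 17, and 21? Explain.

Yes.
The triangle inequality requires that the sum of any two sides exceeds the third.
Here 5 + 17 = 22 > 21, so the condition is met.

Yes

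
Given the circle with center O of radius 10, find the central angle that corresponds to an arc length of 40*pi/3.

The full circumference is 2πr = 20*pi.
The arc is 40*pi/3 / 20*pi = 2/3 of the full circle.
So the central angle = 2/3 × 360° = 240°.

240°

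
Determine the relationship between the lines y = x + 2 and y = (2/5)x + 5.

Slope of line 1: m1 = 1
Slope of line 2: m2 = 2/5
m1 != m2 and m1*m2 = 2/5 != -1. Neither.

Neither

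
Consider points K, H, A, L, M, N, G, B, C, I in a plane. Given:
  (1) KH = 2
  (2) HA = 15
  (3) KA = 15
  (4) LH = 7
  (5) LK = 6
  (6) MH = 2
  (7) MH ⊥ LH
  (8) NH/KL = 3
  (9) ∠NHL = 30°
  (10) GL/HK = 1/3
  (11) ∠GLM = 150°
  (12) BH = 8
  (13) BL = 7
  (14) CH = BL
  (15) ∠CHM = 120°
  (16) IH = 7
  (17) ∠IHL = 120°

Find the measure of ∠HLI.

Step 1: By the law of cosines on triangle LHI: LI² = 7² + 7² − 2·7·7·cos(120°) = 147, so LI = 7·√3.
Step 2: By the inverse law of cosines on triangle HLI: cos(∠HLI) = (7² + (7·√3)² − 7²) / (2·7·7·√3) = 147/169.74 = 0.866, so ∠HLI = 30°.

Therefore, the measure of angle ∠HLI = 30°.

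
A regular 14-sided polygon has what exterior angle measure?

Each exterior angle of a regular n-gon is 360 / n.
For n = 14: 360 / 14 = 180/7 degrees.

180/7 degrees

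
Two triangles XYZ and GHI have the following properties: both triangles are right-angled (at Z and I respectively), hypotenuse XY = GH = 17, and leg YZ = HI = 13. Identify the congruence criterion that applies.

The given information matches HL: The hypotenuse and one leg of two right triangles are equal (Hypotenuse-Leg).

HL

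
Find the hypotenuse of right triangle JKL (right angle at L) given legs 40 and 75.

In a right triangle, the square of the hypotenuse equals the sum of the squares of the two legs.
The legs are 40 and 75, so the hypotenuse = sqrt(1600 + 5625) = sqrt(7225) = 85.

85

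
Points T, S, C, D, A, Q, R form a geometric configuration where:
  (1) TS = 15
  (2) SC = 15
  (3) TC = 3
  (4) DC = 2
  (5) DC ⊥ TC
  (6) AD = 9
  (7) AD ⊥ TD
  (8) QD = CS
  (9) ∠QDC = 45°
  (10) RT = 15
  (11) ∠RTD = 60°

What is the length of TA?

Step 1: By the law of cosines on triangle DCT: DT² = 2² + 3² − 2·2·3·cos(90°) = 13, so DT = √13.
Step 2: By the law of cosines on triangle TDA: TA² = √13² + 9² − 2·√13·9·cos(90°) = 94, so TA = √94.

Therefore, the length of TA = √94.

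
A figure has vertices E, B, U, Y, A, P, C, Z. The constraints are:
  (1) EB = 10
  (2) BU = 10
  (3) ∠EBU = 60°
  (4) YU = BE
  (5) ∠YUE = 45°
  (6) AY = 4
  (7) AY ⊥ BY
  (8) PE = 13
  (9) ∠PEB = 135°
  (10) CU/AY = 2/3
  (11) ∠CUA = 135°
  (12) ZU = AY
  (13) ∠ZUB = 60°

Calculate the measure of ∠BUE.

Step 1: By the law of cosines on triangle UBE: UE² = 10² + 10² − 2·10·10·cos(60°) = 100, so UE = 10.
Step 2: By the inverse law of cosines on triangle BUE: cos(∠BUE) = (10² + 10² − 10²) / (2·10·10) = 100/200 = 0.5, so ∠BUE = 60°.

Therefore, the measure of angle ∠BUE = 60°.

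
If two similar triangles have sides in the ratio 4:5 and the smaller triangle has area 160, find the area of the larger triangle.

The ratio of areas of similar triangles = (side ratio)^2.
Side ratio = 4:5, so area ratio = 16:25.
Area of the larger triangle / Area of the smaller triangle = 25/16
Area of the larger triangle = 160 * 25/16 = 250

250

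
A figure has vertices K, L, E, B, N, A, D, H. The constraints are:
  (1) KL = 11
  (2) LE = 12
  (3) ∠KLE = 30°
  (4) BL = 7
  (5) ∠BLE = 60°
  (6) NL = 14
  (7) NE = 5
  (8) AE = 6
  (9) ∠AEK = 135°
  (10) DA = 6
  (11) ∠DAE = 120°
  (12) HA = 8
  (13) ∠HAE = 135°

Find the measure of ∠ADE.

Step 1: By the law of cosines on triangle DAE: DE² = 6² + 6² − 2·6·6·cos(120°) = 108, so DE = 6·√3.
Step 2: By the inverse law of cosines on triangle ADE: cos(∠ADE) = (6² + (6·√3)² − 6²) / (2·6·6·√3) = 108/124.71 = 0.866, so ∠ADE = 30°.

Therefore, the measure of angle ∠ADE = 30°.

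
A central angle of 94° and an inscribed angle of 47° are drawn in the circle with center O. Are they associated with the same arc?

By the inscribed angle theorem, if both angles subtend the same arc, the inscribed angle must be half the central angle.
Half of 94° = 47°, which equals the given inscribed angle of 47°.
Therefore, yes, they correspond to the same arc.

Yes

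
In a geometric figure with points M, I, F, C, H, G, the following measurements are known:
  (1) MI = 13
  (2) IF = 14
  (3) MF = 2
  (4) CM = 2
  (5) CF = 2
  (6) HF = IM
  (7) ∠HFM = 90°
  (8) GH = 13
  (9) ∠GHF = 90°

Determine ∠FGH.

From the given relations: HF = IM = 13.
Step 1: By the law of cosines on triangle GHF: GF² = 13² + 13² − 2·13·13·cos(90°) = 338, so GF = 13·√2.
Step 2: By the inverse law of cosines on triangle FGH: cos(∠FGH) = ((13·√2)² + 13² − 13²) / (2·13·√2·13) = 338/478 = 0.7071, so ∠FGH = 45°.

Therefore, the measure of angle ∠FGH = 45°.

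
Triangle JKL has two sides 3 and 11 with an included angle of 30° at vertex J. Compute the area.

When two sides and the included angle are known, the area formula is (1/2)ab sin(C).
The height from one side to the opposite vertex is 11 sin(30°) = 11/2.
Area = (1/2) * 3 * 11/2 = 33/4.

33/4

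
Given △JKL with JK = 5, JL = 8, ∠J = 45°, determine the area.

Area = (1/2) * JK * JL * sin(J)
Area = (1/2) * 5 * 8 * sin(45°)
Area = (1/2) * 5 * 8 * sqrt(2)/2
Area = 10*sqrt(2)

10*sqrt(2)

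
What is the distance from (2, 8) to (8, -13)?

d = sqrt((8 - 2)^2 + (-13 - 8)^2)
d = sqrt(6^2 + -21^2)
d = sqrt(36 + 441)
d = sqrt(477) = 3*sqrt(53)

3*sqrt(53)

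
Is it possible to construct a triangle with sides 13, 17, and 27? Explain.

Sort the sides: 13, 17, 27.
It suffices to check that the sum of the two smallest exceeds the largest:
13 + 17 = 30 > 27. ✓
Yes, a valid triangle can be formed.

Yes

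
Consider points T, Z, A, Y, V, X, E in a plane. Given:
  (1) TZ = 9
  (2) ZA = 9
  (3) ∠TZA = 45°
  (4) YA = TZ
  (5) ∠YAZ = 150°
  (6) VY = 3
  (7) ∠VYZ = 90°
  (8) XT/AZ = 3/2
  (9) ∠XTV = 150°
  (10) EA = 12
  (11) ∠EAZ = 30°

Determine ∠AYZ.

From the given relations: YA = TZ = 9.
Step 1: By the law of cosines on triangle YAZ: YZ² = 9² + 9² − 2·9·9·cos(150°) = 302.3, so YZ ≈ 17.39.
Step 2: By the inverse law of cosines on triangle AYZ: cos(∠AYZ) = (9² + 17.39² − 9²) / (2·9·17.39) = 302.3/312.96 = 0.9659, so ∠AYZ = 15°.

Therefore, the measure of angle ∠AYZ = 15°.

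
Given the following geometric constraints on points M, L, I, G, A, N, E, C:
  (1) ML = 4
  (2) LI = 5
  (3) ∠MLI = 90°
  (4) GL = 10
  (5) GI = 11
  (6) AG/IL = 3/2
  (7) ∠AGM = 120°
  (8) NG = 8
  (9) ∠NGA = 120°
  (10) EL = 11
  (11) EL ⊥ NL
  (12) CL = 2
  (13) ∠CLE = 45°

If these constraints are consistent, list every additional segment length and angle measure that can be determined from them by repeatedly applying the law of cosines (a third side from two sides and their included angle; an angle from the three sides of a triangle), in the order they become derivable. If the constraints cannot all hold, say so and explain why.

The constraints are consistent. Derivable facts, in order:
After 1 step:
- AN ≈ 13.43
- EC ≈ 9.69
- MI = √41
- ∠GIL = 65.28°
- ∠GLI = 87.71°
- ∠IGL = 27.01°
After 2 steps:
- ∠ANG = 28.93°
- ∠CEL = 8.39°
- ∠ECL = 126.61°
- ∠GAN = 31.07°
- ∠IML = 51.34°
- ∠LIM = 38.66°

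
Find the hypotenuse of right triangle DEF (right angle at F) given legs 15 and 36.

DE = sqrt(15^2 + 36^2) = sqrt(1521) = 39

39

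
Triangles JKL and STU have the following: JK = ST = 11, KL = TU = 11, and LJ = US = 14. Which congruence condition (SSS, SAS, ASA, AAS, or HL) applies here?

The given information provides:
JK = ST = 11, KL = TU = 11, and LJ = US = 14
This matches the SSS congruence theorem.
All three pairs of corresponding sides are equal (Side-Side-Side).

SSS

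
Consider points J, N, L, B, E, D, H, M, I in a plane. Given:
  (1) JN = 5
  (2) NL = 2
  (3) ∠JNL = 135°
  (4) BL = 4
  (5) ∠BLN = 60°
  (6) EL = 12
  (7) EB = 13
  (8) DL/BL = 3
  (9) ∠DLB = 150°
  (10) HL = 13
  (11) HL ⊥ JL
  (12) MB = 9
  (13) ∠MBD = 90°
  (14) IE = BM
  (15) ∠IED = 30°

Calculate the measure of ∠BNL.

Step 1: By the law of cosines on triangle NLB: NB² = 2² + 4² − 2·2·4·cos(60°) = 12, so NB = 2·√3.
Step 2: By the inverse law of cosines on triangle BNL: cos(∠BNL) = ((2·√3)² + 2² − 4²) / (2·2·√3·2) = 0/13.86 = 0, so ∠BNL = 90°.

Therefore, the measure of angle ∠BNL = 90°.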